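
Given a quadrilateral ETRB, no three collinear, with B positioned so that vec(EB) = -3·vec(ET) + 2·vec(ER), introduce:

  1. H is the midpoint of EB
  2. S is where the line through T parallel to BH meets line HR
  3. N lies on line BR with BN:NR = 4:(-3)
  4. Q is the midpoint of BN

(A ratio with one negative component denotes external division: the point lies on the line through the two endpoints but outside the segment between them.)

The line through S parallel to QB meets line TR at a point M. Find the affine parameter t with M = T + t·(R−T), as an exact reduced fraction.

Choose coordinates E = (0, 0), T = (1, 0), R = (0, 1), B = (-3, 2).
1. H is the midpoint of EB ⇒ H = (-3/2, 1)
2. S is where the line through T parallel to BH meets line HR ⇒ S = (-1/2, 1)
3. N lies on line BR with BN:NR = 4:(-3) ⇒ N = (9, -2)
4. Q is the midpoint of BN ⇒ Q = (3, 0)
through S parallel to QB: direction (-6, 2); meets TR at M = (1/4, 3/4)
M = T + t·(R−T) with t = 3/4

t = 3/4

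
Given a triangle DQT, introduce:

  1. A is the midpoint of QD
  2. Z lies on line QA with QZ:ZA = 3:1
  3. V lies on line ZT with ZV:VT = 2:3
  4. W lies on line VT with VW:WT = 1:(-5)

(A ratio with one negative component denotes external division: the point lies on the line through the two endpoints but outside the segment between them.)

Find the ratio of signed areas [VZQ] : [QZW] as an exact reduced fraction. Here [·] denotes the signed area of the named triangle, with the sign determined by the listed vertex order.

Assign D = (0, 0), Q = (1, 0), T = (0, 1) — the answer is frame-independent, so this choice is without loss of generality.
1. A is the midpoint of QD ⇒ A = (1/2, 0)
2. Z lies on line QA with QZ:ZA = 3:1 ⇒ Z = (5/8, 0)
3. V lies on line ZT with ZV:VT = 2:3 ⇒ V = (3/8, 2/5)
4. W lies on line VT with VW:WT = 1:(-5) ⇒ W = (15/32, 1/4)
2·[VZQ] = 3/20, 2·[QZW] = -3/32
[VZQ]:[QZW] = 3/20:-3/32 = -8/5

[VZQ]:[QZW] = -8/5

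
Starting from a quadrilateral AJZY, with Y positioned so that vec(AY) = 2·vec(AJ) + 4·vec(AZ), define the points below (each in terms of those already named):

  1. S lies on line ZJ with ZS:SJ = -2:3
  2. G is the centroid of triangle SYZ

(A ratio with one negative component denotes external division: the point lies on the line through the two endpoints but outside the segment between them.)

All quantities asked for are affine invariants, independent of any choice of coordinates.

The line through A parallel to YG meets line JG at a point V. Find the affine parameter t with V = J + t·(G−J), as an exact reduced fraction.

Work in coordinates with A = (0, 0), J = (1, 0), Z = (0, 1), Y = (2, 4).
1. S lies on line ZJ with ZS:SJ = -2:3 ⇒ S = (-2, 3)
2. G is the centroid of triangle SYZ ⇒ G = (0, 8/3)
through A parallel to YG: direction (-2, -4/3); meets JG at V = (4/5, 8/15)
V = J + t·(G−J) with t = 1/5

t = 1/5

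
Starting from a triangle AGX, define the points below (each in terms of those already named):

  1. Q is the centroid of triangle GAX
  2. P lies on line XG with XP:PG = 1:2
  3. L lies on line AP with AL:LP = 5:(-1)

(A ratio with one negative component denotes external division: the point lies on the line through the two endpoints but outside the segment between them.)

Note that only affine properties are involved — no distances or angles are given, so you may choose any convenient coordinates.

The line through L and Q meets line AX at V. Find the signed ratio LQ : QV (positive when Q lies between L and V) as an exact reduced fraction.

LQ:QV = 1/4

Choose coordinates A = (0, 0), G = (1, 0), X = (0, 1).
1. Q is the centroid of triangle GAX ⇒ Q = (1/3, 1/3)
2. P lies on line XG with XP:PG = 1:2 ⇒ P = (1/3, 2/3)
3. L lies on line AP with AL:LP = 5:(-1) ⇒ L = (5/12, 5/6)
line LQ meets AX at V = (0, -5/3)
Q = L + t·(V−L) with t = 1/5, so LQ:QV = 1/5:4/5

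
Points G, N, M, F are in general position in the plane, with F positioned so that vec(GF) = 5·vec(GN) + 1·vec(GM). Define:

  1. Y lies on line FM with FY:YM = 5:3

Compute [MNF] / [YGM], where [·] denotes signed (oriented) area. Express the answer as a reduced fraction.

Choose coordinates G = (0, 0), N = (1, 0), M = (0, 1), F = (5, 1).
1. Y lies on line FM with FY:YM = 5:3 ⇒ Y = (15/8, 1)
2·[MNF] = 5, 2·[YGM] = -15/8
[MNF]:[YGM] = 5:-15/8 = -8/3

[MNF]:[YGM] = -8/3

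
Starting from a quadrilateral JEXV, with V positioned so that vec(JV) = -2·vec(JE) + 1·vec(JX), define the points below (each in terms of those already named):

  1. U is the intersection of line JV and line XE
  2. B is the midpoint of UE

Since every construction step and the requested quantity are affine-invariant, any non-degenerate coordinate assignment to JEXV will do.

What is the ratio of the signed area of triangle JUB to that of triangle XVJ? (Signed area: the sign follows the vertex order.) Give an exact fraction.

[JUB]:[XVJ] = 1/4

Work in coordinates with J = (0, 0), E = (1, 0), X = (0, 1), V = (-2, 1).
1. U is the intersection of line JV and line XE ⇒ U = (2, -1)
2. B is the midpoint of UE ⇒ B = (3/2, -1/2)
2·[JUB] = 1/2, 2·[XVJ] = 2
[JUB]:[XVJ] = 1/2:2 = 1/4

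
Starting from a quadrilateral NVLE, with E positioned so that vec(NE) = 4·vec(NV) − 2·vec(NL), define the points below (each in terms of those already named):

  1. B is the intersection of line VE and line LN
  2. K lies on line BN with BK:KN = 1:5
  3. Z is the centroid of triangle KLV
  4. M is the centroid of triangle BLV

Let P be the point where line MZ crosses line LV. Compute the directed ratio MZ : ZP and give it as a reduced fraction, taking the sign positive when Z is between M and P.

MZ:ZP = -1/4

Set N = (0, 0), V = (1, 0), L = (0, 1), E = (4, -2); any affine frame gives the same invariant.
1. B is the intersection of line VE and line LN ⇒ B = (0, 2/3)
2. K lies on line BN with BK:KN = 1:5 ⇒ K = (0, 5/9)
3. Z is the centroid of triangle KLV ⇒ Z = (1/3, 14/27)
4. M is the centroid of triangle BLV ⇒ M = (1/3, 5/9)
line MZ meets LV at P = (1/3, 2/3)
Z = M + t·(P−M) with t = -1/3, so MZ:ZP = -1/3:4/3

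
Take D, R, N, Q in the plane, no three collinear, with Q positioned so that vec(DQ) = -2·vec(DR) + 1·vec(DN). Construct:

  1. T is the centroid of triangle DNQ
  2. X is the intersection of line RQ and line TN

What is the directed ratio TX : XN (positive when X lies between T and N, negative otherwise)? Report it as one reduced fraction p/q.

Choose coordinates D = (0, 0), R = (1, 0), N = (0, 1), Q = (-2, 1).
1. T is the centroid of triangle DNQ ⇒ T = (-2/3, 2/3)
2. X is the intersection of line RQ and line TN ⇒ X = (-4/5, 3/5)
X = T + t·(N−T) with t = -1/5, so TX:XN = t:(1−t) = -1/5:6/5

TX:XN = -1/6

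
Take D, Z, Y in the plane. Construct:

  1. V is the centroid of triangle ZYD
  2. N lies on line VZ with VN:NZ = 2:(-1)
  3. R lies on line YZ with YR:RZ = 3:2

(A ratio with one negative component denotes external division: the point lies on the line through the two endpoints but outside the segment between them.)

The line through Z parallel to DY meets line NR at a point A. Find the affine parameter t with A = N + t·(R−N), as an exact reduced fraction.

Work in coordinates with D = (0, 0), Z = (1, 0), Y = (0, 1).
1. V is the centroid of triangle ZYD ⇒ V = (1/3, 1/3)
2. N lies on line VZ with VN:NZ = 2:(-1) ⇒ N = (5/3, -1/3)
3. R lies on line YZ with YR:RZ = 3:2 ⇒ R = (3/5, 2/5)
through Z parallel to DY: direction (0, 1); meets NR at A = (1, 1/8)
A = N + t·(R−N) with t = 5/8

t = 5/8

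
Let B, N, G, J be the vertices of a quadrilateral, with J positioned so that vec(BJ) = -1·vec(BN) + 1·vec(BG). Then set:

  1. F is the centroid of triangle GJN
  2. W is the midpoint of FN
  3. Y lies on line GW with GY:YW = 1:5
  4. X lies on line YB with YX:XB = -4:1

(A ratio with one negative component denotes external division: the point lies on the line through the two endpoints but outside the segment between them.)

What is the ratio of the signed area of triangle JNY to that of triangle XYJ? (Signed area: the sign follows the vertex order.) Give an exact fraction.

[JNY]:[XYJ] = 93/140

Choose coordinates B = (0, 0), N = (1, 0), G = (0, 1), J = (-1, 1).
1. F is the centroid of triangle GJN ⇒ F = (0, 2/3)
2. W is the midpoint of FN ⇒ W = (1/2, 1/3)
3. Y lies on line GW with GY:YW = 1:5 ⇒ Y = (1/12, 8/9)
4. X lies on line YB with YX:XB = -4:1 ⇒ X = (-1/36, -8/27)
2·[JNY] = 31/36, 2·[XYJ] = 35/27
[JNY]:[XYJ] = 31/36:35/27 = 93/140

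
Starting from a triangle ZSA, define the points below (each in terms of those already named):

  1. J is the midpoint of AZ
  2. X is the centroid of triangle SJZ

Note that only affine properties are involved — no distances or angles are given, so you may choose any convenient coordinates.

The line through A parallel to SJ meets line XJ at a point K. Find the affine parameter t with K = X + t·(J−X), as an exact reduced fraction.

Work in coordinates with Z = (0, 0), S = (1, 0), A = (0, 1).
1. J is the midpoint of AZ ⇒ J = (0, 1/2)
2. X is the centroid of triangle SJZ ⇒ X = (1/3, 1/6)
through A parallel to SJ: direction (-1, 1/2); meets XJ at K = (-1, 3/2)
K = X + t·(J−X) with t = 4

t = 4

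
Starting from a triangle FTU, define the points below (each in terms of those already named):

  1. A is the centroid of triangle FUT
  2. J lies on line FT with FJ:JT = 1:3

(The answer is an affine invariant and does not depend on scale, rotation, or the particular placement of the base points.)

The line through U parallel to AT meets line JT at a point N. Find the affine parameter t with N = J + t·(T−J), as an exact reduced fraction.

t = 7/3

Assign F = (0, 0), T = (1, 0), U = (0, 1) — the answer is frame-independent, so this choice is without loss of generality.
1. A is the centroid of triangle FUT ⇒ A = (1/3, 1/3)
2. J lies on line FT with FJ:JT = 1:3 ⇒ J = (1/4, 0)
through U parallel to AT: direction (2/3, -1/3); meets JT at N = (2, 0)
N = J + t·(T−J) with t = 7/3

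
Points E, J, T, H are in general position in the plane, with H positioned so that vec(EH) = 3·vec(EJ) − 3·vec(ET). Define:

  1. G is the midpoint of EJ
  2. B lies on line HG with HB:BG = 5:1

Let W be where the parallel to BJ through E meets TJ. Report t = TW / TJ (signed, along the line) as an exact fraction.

t = 1/7

Assign E = (0, 0), J = (1, 0), T = (0, 1), H = (3, -3) — the answer is frame-independent, so this choice is without loss of generality.
1. G is the midpoint of EJ ⇒ G = (1/2, 0)
2. B lies on line HG with HB:BG = 5:1 ⇒ B = (11/12, -1/2)
through E parallel to BJ: direction (1/12, 1/2); meets TJ at W = (1/7, 6/7)
W = T + t·(J−T) with t = 1/7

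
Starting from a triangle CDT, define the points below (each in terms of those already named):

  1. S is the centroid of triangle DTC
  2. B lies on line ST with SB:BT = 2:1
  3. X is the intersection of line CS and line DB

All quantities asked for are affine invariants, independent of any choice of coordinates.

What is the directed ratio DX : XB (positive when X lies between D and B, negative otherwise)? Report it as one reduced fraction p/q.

Assign C = (0, 0), D = (1, 0), T = (0, 1) — the answer is frame-independent, so this choice is without loss of generality.
1. S is the centroid of triangle DTC ⇒ S = (1/3, 1/3)
2. B lies on line ST with SB:BT = 2:1 ⇒ B = (1/9, 7/9)
3. X is the intersection of line CS and line DB ⇒ X = (7/15, 7/15)
X = D + t·(B−D) with t = 3/5, so DX:XB = t:(1−t) = 3/5:2/5

DX:XB = 3/2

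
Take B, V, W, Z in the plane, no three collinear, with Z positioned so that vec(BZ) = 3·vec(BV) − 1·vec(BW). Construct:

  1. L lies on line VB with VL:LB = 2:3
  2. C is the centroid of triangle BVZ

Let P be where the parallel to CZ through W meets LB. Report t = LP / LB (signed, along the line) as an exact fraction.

Assign B = (0, 0), V = (1, 0), W = (0, 1), Z = (3, -1) — the answer is frame-independent, so this choice is without loss of generality.
1. L lies on line VB with VL:LB = 2:3 ⇒ L = (3/5, 0)
2. C is the centroid of triangle BVZ ⇒ C = (4/3, -1/3)
through W parallel to CZ: direction (5/3, -2/3); meets LB at P = (5/2, 0)
P = L + t·(B−L) with t = -19/6

t = -19/6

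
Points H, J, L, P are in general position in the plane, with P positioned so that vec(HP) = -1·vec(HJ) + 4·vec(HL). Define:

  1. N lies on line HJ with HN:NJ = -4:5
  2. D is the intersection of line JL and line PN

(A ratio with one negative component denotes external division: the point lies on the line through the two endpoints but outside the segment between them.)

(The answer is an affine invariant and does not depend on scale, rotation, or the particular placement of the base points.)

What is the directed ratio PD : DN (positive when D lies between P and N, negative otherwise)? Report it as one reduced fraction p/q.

Set H = (0, 0), J = (1, 0), L = (0, 1), P = (-1, 4); any affine frame gives the same invariant.
1. N lies on line HJ with HN:NJ = -4:5 ⇒ N = (-4, 0)
2. D is the intersection of line JL and line PN ⇒ D = (-13/7, 20/7)
D = P + t·(N−P) with t = 2/7, so PD:DN = t:(1−t) = 2/7:5/7

PD:DN = 2/5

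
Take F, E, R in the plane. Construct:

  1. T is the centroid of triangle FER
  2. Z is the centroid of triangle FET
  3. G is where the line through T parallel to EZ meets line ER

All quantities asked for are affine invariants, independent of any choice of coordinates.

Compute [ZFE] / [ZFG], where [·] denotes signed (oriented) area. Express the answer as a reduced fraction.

Set F = (0, 0), E = (1, 0), R = (0, 1); any affine frame gives the same invariant.
1. T is the centroid of triangle FER ⇒ T = (1/3, 1/3)
2. Z is the centroid of triangle FET ⇒ Z = (4/9, 1/9)
3. G is where the line through T parallel to EZ meets line ER ⇒ G = (3/4, 1/4)
2·[ZFE] = 1/9, 2·[ZFG] = -1/36
[ZFE]:[ZFG] = 1/9:-1/36 = -4

[ZFE]:[ZFG] = -4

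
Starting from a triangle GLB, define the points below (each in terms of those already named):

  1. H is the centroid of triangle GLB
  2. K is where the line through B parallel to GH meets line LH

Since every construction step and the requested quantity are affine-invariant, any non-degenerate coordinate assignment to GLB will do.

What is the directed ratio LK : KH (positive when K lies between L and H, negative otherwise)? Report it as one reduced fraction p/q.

Choose coordinates G = (0, 0), L = (1, 0), B = (0, 1).
1. H is the centroid of triangle GLB ⇒ H = (1/3, 1/3)
2. K is where the line through B parallel to GH meets line LH ⇒ K = (-1/3, 2/3)
K = L + t·(H−L) with t = 2, so LK:KH = t:(1−t) = 2:-1

LK:KH = -2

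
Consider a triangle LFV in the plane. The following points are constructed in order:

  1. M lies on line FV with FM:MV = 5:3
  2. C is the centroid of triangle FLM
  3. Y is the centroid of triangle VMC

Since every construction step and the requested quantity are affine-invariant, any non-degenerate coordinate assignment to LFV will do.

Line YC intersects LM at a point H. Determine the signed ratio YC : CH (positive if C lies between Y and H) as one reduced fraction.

Choose coordinates L = (0, 0), F = (1, 0), V = (0, 1).
1. M lies on line FV with FM:MV = 5:3 ⇒ M = (3/8, 5/8)
2. C is the centroid of triangle FLM ⇒ C = (11/24, 5/24)
3. Y is the centroid of triangle VMC ⇒ Y = (5/18, 11/18)
line YC meets LM at H = (6/19, 10/19)
C = Y + t·(H−Y) with t = 19/4, so YC:CH = 19/4:-15/4

YC:CH = -19/15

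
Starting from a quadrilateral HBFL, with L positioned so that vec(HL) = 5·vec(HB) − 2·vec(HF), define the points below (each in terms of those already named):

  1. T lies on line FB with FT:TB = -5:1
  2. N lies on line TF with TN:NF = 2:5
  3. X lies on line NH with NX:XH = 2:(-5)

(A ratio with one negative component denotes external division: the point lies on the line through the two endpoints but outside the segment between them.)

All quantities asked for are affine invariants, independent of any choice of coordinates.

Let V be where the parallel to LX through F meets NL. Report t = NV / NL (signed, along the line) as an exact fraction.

Work in coordinates with H = (0, 0), B = (1, 0), F = (0, 1), L = (5, -2).
1. T lies on line FB with FT:TB = -5:1 ⇒ T = (5/4, -1/4)
2. N lies on line TF with TN:NF = 2:5 ⇒ N = (25/28, 3/28)
3. X lies on line NH with NX:XH = 2:(-5) ⇒ X = (125/84, 5/28)
through F parallel to LX: direction (-295/84, 61/28); meets NL at V = (1475/364, -551/364)
V = N + t·(L−N) with t = 10/13

t = 10/13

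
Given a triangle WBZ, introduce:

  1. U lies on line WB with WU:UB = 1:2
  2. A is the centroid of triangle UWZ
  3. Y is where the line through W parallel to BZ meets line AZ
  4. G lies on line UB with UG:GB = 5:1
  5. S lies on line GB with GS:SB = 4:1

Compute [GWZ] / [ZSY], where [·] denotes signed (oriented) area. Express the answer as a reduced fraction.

Choose coordinates W = (0, 0), B = (1, 0), Z = (0, 1).
1. U lies on line WB with WU:UB = 1:2 ⇒ U = (1/3, 0)
2. A is the centroid of triangle UWZ ⇒ A = (1/9, 1/3)
3. Y is where the line through W parallel to BZ meets line AZ ⇒ Y = (1/5, -1/5)
4. G lies on line UB with UG:GB = 5:1 ⇒ G = (8/9, 0)
5. S lies on line GB with GS:SB = 4:1 ⇒ S = (44/45, 0)
2·[GWZ] = -8/9, 2·[ZSY] = -73/75
[GWZ]:[ZSY] = -8/9:-73/75 = 200/219

[GWZ]:[ZSY] = 200/219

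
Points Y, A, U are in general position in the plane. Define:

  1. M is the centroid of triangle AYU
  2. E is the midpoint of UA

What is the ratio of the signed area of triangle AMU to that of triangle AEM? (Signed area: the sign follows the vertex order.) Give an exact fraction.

Set Y = (0, 0), A = (1, 0), U = (0, 1); any affine frame gives the same invariant.
1. M is the centroid of triangle AYU ⇒ M = (1/3, 1/3)
2. E is the midpoint of UA ⇒ E = (1/2, 1/2)
2·[AMU] = -1/3, 2·[AEM] = 1/6
[AMU]:[AEM] = -1/3:1/6 = -2

[AMU]:[AEM] = -2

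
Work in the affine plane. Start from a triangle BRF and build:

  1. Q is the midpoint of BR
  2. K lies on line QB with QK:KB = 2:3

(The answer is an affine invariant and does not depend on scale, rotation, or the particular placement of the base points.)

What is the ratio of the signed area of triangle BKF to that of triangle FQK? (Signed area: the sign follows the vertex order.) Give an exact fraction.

Set B = (0, 0), R = (1, 0), F = (0, 1); any affine frame gives the same invariant.
1. Q is the midpoint of BR ⇒ Q = (1/2, 0)
2. K lies on line QB with QK:KB = 2:3 ⇒ K = (3/10, 0)
2·[BKF] = 3/10, 2·[FQK] = -1/5
[BKF]:[FQK] = 3/10:-1/5 = -3/2

[BKF]:[FQK] = -3/2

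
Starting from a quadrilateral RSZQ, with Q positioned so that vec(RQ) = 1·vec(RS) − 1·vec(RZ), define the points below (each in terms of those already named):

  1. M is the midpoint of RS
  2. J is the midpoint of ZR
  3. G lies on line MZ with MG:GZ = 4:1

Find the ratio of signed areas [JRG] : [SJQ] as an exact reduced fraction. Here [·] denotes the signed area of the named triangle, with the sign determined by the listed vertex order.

[JRG]:[SJQ] = 1/20

Choose coordinates R = (0, 0), S = (1, 0), Z = (0, 1), Q = (1, -1).
1. M is the midpoint of RS ⇒ M = (1/2, 0)
2. J is the midpoint of ZR ⇒ J = (0, 1/2)
3. G lies on line MZ with MG:GZ = 4:1 ⇒ G = (1/10, 4/5)
2·[JRG] = 1/20, 2·[SJQ] = 1
[JRG]:[SJQ] = 1/20:1 = 1/20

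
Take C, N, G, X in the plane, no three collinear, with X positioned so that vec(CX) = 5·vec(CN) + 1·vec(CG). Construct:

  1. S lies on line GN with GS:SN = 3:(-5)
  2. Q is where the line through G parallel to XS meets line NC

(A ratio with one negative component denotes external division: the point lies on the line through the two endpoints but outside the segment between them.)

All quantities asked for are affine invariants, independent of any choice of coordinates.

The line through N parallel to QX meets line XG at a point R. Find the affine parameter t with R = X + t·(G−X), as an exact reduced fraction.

Assign C = (0, 0), N = (1, 0), G = (0, 1), X = (5, 1) — the answer is frame-independent, so this choice is without loss of generality.
1. S lies on line GN with GS:SN = 3:(-5) ⇒ S = (-3/2, 5/2)
2. Q is where the line through G parallel to XS meets line NC ⇒ Q = (13/3, 0)
through N parallel to QX: direction (2/3, 1); meets XG at R = (5/3, 1)
R = X + t·(G−X) with t = 2/3

t = 2/3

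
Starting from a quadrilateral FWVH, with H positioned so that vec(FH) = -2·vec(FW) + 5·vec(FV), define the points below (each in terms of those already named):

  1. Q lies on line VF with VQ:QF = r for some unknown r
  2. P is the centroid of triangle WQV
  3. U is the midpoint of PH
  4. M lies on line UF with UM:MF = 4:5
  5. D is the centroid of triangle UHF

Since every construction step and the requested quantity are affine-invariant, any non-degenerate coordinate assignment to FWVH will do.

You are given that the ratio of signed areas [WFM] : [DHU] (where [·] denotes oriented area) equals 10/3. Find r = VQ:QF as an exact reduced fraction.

Work in coordinates with F = (0, 0), W = (1, 0), V = (0, 1), H = (-2, 5).
1. With VQ:QF = r, write λ = r/(r+1) so Q = V + λ·(F−V); Q is affine-linear in λ
2. P is the centroid of triangle WQV ⇒ P is an affine combination of earlier points and hence also affine-linear in λ
3. U is the midpoint of PH ⇒ U is an affine combination of earlier points and hence also affine-linear in λ
4. M lies on line UF with UM:MF = 4:5 ⇒ M is an affine combination of earlier points and hence also affine-linear in λ
5. D is the centroid of triangle UHF ⇒ D is an affine combination of earlier points and hence also affine-linear in λ
Every point depending on Q is an affine combination of Q and λ-independent points, so each such coordinate is linear in λ; the λ² term in each signed area is a multiple of (F−V)×(F−V) = 0, so 2·[WFM] and 2·[DHU] are each linear in λ. Evaluating at λ=0 and λ=1:
  2·[WFM] = 5/54·λ − 85/54,   2·[DHU] = 1/9·λ − 1/2
So [WFM]:[DHU] = (5/54·λ − 85/54) / (1/9·λ − 1/2). Setting this equal to 10/3:
  5/54·λ − 85/54 = 10/3·(1/9·λ − 1/2)  ⇒  λ = 1/3
Then r = λ/(1−λ) = (1/3)/(2/3) = 1/2. Check: with r = 1/2, Q = (0, 2/3) and [WFM]:[DHU] = 10/3 as required.

r = 1/2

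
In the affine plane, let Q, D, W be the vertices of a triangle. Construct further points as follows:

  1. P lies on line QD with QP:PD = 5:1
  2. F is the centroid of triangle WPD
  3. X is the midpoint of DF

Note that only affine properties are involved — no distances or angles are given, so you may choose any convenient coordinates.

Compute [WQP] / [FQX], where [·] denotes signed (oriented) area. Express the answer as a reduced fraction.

[WQP]:[FQX] = 5

Set Q = (0, 0), D = (1, 0), W = (0, 1); any affine frame gives the same invariant.
1. P lies on line QD with QP:PD = 5:1 ⇒ P = (5/6, 0)
2. F is the centroid of triangle WPD ⇒ F = (11/18, 1/3)
3. X is the midpoint of DF ⇒ X = (29/36, 1/6)
2·[WQP] = 5/6, 2·[FQX] = 1/6
[WQP]:[FQX] = 5/6:1/6 = 5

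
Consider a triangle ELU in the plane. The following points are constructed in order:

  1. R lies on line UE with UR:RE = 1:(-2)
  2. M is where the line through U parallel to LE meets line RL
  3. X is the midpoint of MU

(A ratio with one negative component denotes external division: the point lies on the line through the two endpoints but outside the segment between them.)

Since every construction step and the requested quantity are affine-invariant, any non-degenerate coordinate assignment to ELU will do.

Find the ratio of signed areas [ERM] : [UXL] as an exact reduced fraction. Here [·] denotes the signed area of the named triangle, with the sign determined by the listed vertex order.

[ERM]:[UXL] = 4

Assign E = (0, 0), L = (1, 0), U = (0, 1) — the answer is frame-independent, so this choice is without loss of generality.
1. R lies on line UE with UR:RE = 1:(-2) ⇒ R = (0, 2)
2. M is where the line through U parallel to LE meets line RL ⇒ M = (1/2, 1)
3. X is the midpoint of MU ⇒ X = (1/4, 1)
2·[ERM] = -1, 2·[UXL] = -1/4
[ERM]:[UXL] = -1:-1/4 = 4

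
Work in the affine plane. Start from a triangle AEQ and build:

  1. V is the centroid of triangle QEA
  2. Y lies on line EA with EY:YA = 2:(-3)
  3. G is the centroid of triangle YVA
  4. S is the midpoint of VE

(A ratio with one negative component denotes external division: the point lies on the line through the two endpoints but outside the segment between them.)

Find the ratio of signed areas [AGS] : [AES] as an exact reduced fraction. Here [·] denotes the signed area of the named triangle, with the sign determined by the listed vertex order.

[AGS]:[AES] = 2/3

Set A = (0, 0), E = (1, 0), Q = (0, 1); any affine frame gives the same invariant.
1. V is the centroid of triangle QEA ⇒ V = (1/3, 1/3)
2. Y lies on line EA with EY:YA = 2:(-3) ⇒ Y = (3, 0)
3. G is the centroid of triangle YVA ⇒ G = (10/9, 1/9)
4. S is the midpoint of VE ⇒ S = (2/3, 1/6)
2·[AGS] = 1/9, 2·[AES] = 1/6
[AGS]:[AES] = 1/9:1/6 = 2/3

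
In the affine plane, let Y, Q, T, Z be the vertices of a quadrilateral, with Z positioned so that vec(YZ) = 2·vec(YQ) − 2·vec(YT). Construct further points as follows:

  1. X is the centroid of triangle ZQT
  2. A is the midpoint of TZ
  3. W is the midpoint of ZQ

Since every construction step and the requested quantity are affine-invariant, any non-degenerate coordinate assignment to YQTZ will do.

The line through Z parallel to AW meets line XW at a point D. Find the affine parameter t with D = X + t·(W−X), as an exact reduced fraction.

Work in coordinates with Y = (0, 0), Q = (1, 0), T = (0, 1), Z = (2, -2).
1. X is the centroid of triangle ZQT ⇒ X = (1, -1/3)
2. A is the midpoint of TZ ⇒ A = (1, -1/2)
3. W is the midpoint of ZQ ⇒ W = (3/2, -1)
through Z parallel to AW: direction (1/2, -1/2); meets XW at D = (3, -3)
D = X + t·(W−X) with t = 4

t = 4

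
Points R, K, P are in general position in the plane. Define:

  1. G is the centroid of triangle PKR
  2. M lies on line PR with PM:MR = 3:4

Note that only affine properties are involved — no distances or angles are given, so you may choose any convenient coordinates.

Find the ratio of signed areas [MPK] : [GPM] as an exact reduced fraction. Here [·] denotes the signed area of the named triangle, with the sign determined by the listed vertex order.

[MPK]:[GPM] = -3

Work in coordinates with R = (0, 0), K = (1, 0), P = (0, 1).
1. G is the centroid of triangle PKR ⇒ G = (1/3, 1/3)
2. M lies on line PR with PM:MR = 3:4 ⇒ M = (0, 4/7)
2·[MPK] = -3/7, 2·[GPM] = 1/7
[MPK]:[GPM] = -3/7:1/7 = -3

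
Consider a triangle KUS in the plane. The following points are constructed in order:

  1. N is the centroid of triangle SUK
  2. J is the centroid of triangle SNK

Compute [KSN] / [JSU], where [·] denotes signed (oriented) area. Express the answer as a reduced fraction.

[KSN]:[JSU] = 3/4

Work in coordinates with K = (0, 0), U = (1, 0), S = (0, 1).
1. N is the centroid of triangle SUK ⇒ N = (1/3, 1/3)
2. J is the centroid of triangle SNK ⇒ J = (1/9, 4/9)
2·[KSN] = -1/3, 2·[JSU] = -4/9
[KSN]:[JSU] = -1/3:-4/9 = 3/4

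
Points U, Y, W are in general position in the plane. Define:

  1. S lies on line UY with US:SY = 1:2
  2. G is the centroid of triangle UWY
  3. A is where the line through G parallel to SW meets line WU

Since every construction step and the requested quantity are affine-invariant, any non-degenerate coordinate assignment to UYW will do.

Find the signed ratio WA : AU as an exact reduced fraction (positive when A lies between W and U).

WA:AU = -1/4

Work in coordinates with U = (0, 0), Y = (1, 0), W = (0, 1).
1. S lies on line UY with US:SY = 1:2 ⇒ S = (1/3, 0)
2. G is the centroid of triangle UWY ⇒ G = (1/3, 1/3)
3. A is where the line through G parallel to SW meets line WU ⇒ A = (0, 4/3)
A = W + t·(U−W) with t = -1/3, so WA:AU = t:(1−t) = -1/3:4/3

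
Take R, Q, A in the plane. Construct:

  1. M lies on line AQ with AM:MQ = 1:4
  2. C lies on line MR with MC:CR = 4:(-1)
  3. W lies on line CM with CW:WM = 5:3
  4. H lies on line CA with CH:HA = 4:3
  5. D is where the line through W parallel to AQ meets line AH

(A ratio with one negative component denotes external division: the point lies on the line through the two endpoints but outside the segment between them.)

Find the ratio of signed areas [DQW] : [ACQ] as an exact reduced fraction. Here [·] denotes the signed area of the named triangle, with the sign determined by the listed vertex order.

Choose coordinates R = (0, 0), Q = (1, 0), A = (0, 1).
1. M lies on line AQ with AM:MQ = 1:4 ⇒ M = (1/5, 4/5)
2. C lies on line MR with MC:CR = 4:(-1) ⇒ C = (-1/15, -4/15)
3. W lies on line CM with CW:WM = 5:3 ⇒ W = (1/10, 2/5)
4. H lies on line CA with CH:HA = 4:3 ⇒ H = (-1/35, 16/35)
5. D is where the line through W parallel to AQ meets line AH ⇒ D = (-1/40, 21/40)
2·[DQW] = -1/16, 2·[ACQ] = 4/3
[DQW]:[ACQ] = -1/16:4/3 = -3/64

[DQW]:[ACQ] = -3/64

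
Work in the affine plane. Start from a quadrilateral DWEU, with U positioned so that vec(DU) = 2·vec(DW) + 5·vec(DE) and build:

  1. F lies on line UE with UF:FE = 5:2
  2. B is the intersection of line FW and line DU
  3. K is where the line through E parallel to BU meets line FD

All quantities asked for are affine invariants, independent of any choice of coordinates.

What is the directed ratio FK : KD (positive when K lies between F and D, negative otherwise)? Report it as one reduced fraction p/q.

Assign D = (0, 0), W = (1, 0), E = (0, 1), U = (2, 5) — the answer is frame-independent, so this choice is without loss of generality.
1. F lies on line UE with UF:FE = 5:2 ⇒ F = (4/7, 15/7)
2. B is the intersection of line FW and line DU ⇒ B = (2/3, 5/3)
3. K is where the line through E parallel to BU meets line FD ⇒ K = (4/5, 3)
K = F + t·(D−F) with t = -2/5, so FK:KD = t:(1−t) = -2/5:7/5

FK:KD = -2/7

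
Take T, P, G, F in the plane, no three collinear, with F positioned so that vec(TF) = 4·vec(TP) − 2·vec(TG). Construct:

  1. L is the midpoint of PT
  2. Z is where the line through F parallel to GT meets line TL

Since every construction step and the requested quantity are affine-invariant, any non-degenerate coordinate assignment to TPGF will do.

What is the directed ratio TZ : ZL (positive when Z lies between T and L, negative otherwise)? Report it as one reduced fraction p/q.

Choose coordinates T = (0, 0), P = (1, 0), G = (0, 1), F = (4, -2).
1. L is the midpoint of PT ⇒ L = (1/2, 0)
2. Z is where the line through F parallel to GT meets line TL ⇒ Z = (4, 0)
Z = T + t·(L−T) with t = 8, so TZ:ZL = t:(1−t) = 8:-7

TZ:ZL = -8/7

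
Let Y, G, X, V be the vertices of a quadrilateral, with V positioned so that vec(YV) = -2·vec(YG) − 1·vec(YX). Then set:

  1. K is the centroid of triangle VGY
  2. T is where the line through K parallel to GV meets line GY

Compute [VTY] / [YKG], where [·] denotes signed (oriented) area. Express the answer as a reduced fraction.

Assign Y = (0, 0), G = (1, 0), X = (0, 1), V = (-2, -1) — the answer is frame-independent, so this choice is without loss of generality.
1. K is the centroid of triangle VGY ⇒ K = (-1/3, -1/3)
2. T is where the line through K parallel to GV meets line GY ⇒ T = (2/3, 0)
2·[VTY] = 2/3, 2·[YKG] = 1/3
[VTY]:[YKG] = 2/3:1/3 = 2

[VTY]:[YKG] = 2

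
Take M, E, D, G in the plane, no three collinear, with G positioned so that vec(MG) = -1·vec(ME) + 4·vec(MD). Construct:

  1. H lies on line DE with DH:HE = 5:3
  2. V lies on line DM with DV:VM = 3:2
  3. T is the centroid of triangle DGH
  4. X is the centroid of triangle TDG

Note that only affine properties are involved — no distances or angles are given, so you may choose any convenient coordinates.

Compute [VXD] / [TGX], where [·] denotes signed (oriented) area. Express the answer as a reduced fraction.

Choose coordinates M = (0, 0), E = (1, 0), D = (0, 1), G = (-1, 4).
1. H lies on line DE with DH:HE = 5:3 ⇒ H = (5/8, 3/8)
2. V lies on line DM with DV:VM = 3:2 ⇒ V = (0, 2/5)
3. T is the centroid of triangle DGH ⇒ T = (-1/8, 43/24)
4. X is the centroid of triangle TDG ⇒ X = (-3/8, 163/72)
2·[VXD] = -9/40, 2·[TGX] = 5/36
[VXD]:[TGX] = -9/40:5/36 = -81/50

[VXD]:[TGX] = -81/50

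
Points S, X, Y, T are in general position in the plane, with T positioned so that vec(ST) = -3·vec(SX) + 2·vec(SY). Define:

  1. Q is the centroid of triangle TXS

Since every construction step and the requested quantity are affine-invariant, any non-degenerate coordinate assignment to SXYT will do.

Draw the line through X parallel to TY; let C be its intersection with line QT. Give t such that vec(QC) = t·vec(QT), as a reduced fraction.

t = -1/5

Assign S = (0, 0), X = (1, 0), Y = (0, 1), T = (-3, 2) — the answer is frame-independent, so this choice is without loss of generality.
1. Q is the centroid of triangle TXS ⇒ Q = (-2/3, 2/3)
through X parallel to TY: direction (3, -1); meets QT at C = (-1/5, 2/5)
C = Q + t·(T−Q) with t = -1/5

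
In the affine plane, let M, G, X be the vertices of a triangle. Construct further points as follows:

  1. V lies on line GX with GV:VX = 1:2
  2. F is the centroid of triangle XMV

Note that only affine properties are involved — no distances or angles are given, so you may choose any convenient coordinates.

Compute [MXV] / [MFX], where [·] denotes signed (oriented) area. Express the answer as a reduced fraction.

[MXV]:[MFX] = -3

Work in coordinates with M = (0, 0), G = (1, 0), X = (0, 1).
1. V lies on line GX with GV:VX = 1:2 ⇒ V = (2/3, 1/3)
2. F is the centroid of triangle XMV ⇒ F = (2/9, 4/9)
2·[MXV] = -2/3, 2·[MFX] = 2/9
[MXV]:[MFX] = -2/3:2/9 = -3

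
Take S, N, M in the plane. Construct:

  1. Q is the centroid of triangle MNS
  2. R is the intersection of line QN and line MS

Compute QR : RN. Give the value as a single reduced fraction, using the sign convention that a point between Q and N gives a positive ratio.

QR:RN = -1/3

Set S = (0, 0), N = (1, 0), M = (0, 1); any affine frame gives the same invariant.
1. Q is the centroid of triangle MNS ⇒ Q = (1/3, 1/3)
2. R is the intersection of line QN and line MS ⇒ R = (0, 1/2)
R = Q + t·(N−Q) with t = -1/2, so QR:RN = t:(1−t) = -1/2:3/2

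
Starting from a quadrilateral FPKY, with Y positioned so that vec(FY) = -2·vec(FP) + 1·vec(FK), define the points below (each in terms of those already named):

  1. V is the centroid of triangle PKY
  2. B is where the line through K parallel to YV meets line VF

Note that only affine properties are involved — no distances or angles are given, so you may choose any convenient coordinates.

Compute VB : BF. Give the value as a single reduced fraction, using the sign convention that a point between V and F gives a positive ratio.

Work in coordinates with F = (0, 0), P = (1, 0), K = (0, 1), Y = (-2, 1).
1. V is the centroid of triangle PKY ⇒ V = (-1/3, 2/3)
2. B is where the line through K parallel to YV meets line VF ⇒ B = (-5/9, 10/9)
B = V + t·(F−V) with t = -2/3, so VB:BF = t:(1−t) = -2/3:5/3

VB:BF = -2/5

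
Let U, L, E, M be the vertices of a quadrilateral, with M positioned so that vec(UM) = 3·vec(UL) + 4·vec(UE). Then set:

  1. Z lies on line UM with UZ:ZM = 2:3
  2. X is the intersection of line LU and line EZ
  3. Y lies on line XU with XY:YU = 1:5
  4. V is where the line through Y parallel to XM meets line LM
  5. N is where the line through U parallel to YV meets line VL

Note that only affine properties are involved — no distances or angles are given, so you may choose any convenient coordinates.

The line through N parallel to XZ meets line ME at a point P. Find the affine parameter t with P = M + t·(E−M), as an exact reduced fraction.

t = 4/3

Work in coordinates with U = (0, 0), L = (1, 0), E = (0, 1), M = (3, 4).
1. Z lies on line UM with UZ:ZM = 2:3 ⇒ Z = (6/5, 8/5)
2. X is the intersection of line LU and line EZ ⇒ X = (-2, 0)
3. Y lies on line XU with XY:YU = 1:5 ⇒ Y = (-5/3, 0)
4. V is where the line through Y parallel to XM meets line LM ⇒ V = (25/9, 32/9)
5. N is where the line through U parallel to YV meets line VL ⇒ N = (5/3, 4/3)
through N parallel to XZ: direction (16/5, 8/5); meets ME at P = (-1, 0)
P = M + t·(E−M) with t = 4/3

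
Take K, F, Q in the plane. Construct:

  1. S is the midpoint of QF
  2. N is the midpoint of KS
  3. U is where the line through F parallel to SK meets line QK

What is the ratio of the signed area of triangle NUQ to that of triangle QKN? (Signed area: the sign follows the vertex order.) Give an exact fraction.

[NUQ]:[QKN] = -2

Set K = (0, 0), F = (1, 0), Q = (0, 1); any affine frame gives the same invariant.
1. S is the midpoint of QF ⇒ S = (1/2, 1/2)
2. N is the midpoint of KS ⇒ N = (1/4, 1/4)
3. U is where the line through F parallel to SK meets line QK ⇒ U = (0, -1)
2·[NUQ] = -1/2, 2·[QKN] = 1/4
[NUQ]:[QKN] = -1/2:1/4 = -2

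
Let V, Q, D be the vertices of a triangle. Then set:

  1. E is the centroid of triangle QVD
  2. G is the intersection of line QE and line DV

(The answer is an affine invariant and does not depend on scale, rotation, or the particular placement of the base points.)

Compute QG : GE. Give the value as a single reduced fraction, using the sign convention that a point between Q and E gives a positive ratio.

QG:GE = -3

Assign V = (0, 0), Q = (1, 0), D = (0, 1) — the answer is frame-independent, so this choice is without loss of generality.
1. E is the centroid of triangle QVD ⇒ E = (1/3, 1/3)
2. G is the intersection of line QE and line DV ⇒ G = (0, 1/2)
G = Q + t·(E−Q) with t = 3/2, so QG:GE = t:(1−t) = 3/2:-1/2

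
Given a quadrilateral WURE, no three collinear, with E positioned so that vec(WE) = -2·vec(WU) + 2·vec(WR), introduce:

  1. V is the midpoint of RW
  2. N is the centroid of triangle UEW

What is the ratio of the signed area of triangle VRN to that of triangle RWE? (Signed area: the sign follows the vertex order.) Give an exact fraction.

Assign W = (0, 0), U = (1, 0), R = (0, 1), E = (-2, 2) — the answer is frame-independent, so this choice is without loss of generality.
1. V is the midpoint of RW ⇒ V = (0, 1/2)
2. N is the centroid of triangle UEW ⇒ N = (-1/3, 2/3)
2·[VRN] = 1/6, 2·[RWE] = -2
[VRN]:[RWE] = 1/6:-2 = -1/12

[VRN]:[RWE] = -1/12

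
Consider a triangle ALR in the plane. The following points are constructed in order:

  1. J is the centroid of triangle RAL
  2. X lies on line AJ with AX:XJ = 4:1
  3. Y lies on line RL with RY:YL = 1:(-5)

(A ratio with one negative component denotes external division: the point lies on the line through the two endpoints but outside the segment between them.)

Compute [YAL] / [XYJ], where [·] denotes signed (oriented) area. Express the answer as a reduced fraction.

[YAL]:[XYJ] = -25/2

Work in coordinates with A = (0, 0), L = (1, 0), R = (0, 1).
1. J is the centroid of triangle RAL ⇒ J = (1/3, 1/3)
2. X lies on line AJ with AX:XJ = 4:1 ⇒ X = (4/15, 4/15)
3. Y lies on line RL with RY:YL = 1:(-5) ⇒ Y = (-1/4, 5/4)
2·[YAL] = 5/4, 2·[XYJ] = -1/10
[YAL]:[XYJ] = 5/4:-1/10 = -25/2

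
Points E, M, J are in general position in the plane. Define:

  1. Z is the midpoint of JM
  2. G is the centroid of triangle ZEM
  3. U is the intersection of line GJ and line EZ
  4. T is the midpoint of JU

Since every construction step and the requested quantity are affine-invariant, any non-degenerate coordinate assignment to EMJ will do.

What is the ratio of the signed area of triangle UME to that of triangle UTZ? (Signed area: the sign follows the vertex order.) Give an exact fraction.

Assign E = (0, 0), M = (1, 0), J = (0, 1) — the answer is frame-independent, so this choice is without loss of generality.
1. Z is the midpoint of JM ⇒ Z = (1/2, 1/2)
2. G is the centroid of triangle ZEM ⇒ G = (1/2, 1/6)
3. U is the intersection of line GJ and line EZ ⇒ U = (3/8, 3/8)
4. T is the midpoint of JU ⇒ T = (3/16, 11/16)
2·[UME] = -3/8, 2·[UTZ] = -1/16
[UME]:[UTZ] = -3/8:-1/16 = 6

[UME]:[UTZ] = 6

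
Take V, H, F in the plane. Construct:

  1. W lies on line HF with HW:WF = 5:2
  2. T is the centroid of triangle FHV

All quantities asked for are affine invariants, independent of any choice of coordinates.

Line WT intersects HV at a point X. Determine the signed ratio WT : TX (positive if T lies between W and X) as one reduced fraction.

Work in coordinates with V = (0, 0), H = (1, 0), F = (0, 1).
1. W lies on line HF with HW:WF = 5:2 ⇒ W = (2/7, 5/7)
2. T is the centroid of triangle FHV ⇒ T = (1/3, 1/3)
line WT meets HV at X = (3/8, 0)
T = W + t·(X−W) with t = 8/15, so WT:TX = 8/15:7/15

WT:TX = 8/7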